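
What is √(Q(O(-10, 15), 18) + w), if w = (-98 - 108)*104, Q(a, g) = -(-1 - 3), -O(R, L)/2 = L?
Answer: 6*I*√595 ≈ 146.36*I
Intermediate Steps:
O(R, L) = -2*L
Q(a, g) = 4 (Q(a, g) = -1*(-4) = 4)
w = -21424 (w = -206*104 = -21424)
√(Q(O(-10, 15), 18) + w) = √(4 - 21424) = √(-21420) = 6*I*√595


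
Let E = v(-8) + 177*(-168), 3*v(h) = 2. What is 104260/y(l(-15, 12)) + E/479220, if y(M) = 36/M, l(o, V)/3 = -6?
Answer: -37472652503/718830 ≈ -52130.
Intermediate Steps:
l(o, V) = -18 (l(o, V) = 3*(-6) = -18)
v(h) = ⅔ (v(h) = (⅓)*2 = ⅔)
E = -89206/3 (E = ⅔ + 177*(-168) = ⅔ - 29736 = -89206/3 ≈ -29735.)
104260/y(l(-15, 12)) + E/479220 = 104260/((36/(-18))) - 89206/3/479220 = 104260/((36*(-1/18))) - 89206/3*1/479220 = 104260/(-2) - 44603/718830 = 104260*(-½) - 44603/718830 = -52130 - 44603/718830 = -37472652503/718830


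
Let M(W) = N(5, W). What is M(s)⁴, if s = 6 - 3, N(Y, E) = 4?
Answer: 256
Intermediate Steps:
s = 3
M(W) = 4
M(s)⁴ = 4⁴ = 256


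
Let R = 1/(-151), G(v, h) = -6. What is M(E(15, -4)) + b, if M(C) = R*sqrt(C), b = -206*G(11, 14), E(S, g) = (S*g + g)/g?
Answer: 186632/151 ≈ 1236.0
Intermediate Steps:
R = -1/151 ≈ -0.0066225
E(S, g) = (g + S*g)/g
b = 1236 (b = -206*(-6) = 1236)
M(C) = -sqrt(C)/151
M(E(15, -4)) + b = -sqrt(1 + 15)/151 + 1236 = -sqrt(16)/151 + 1236 = -1/151*4 + 1236 = -4/151 + 1236 = 186632/151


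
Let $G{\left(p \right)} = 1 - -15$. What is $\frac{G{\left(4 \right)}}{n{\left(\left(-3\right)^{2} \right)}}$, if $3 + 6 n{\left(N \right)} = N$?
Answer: $16$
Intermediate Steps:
$G{\left(p \right)} = 16$ ($G{\left(p \right)} = 1 + 15 = 16$)
$n{\left(N \right)} = - \frac{1}{2} + \frac{N}{6}$
$\frac{G{\left(4 \right)}}{n{\left(\left(-3\right)^{2} \right)}} = \frac{16}{- \frac{1}{2} + \frac{\left(-3\right)^{2}}{6}} = \frac{16}{- \frac{1}{2} + \frac{1}{6} \cdot 9} = \frac{16}{- \frac{1}{2} + \frac{3}{2}} = \frac{16}{1} = 16 \cdot 1 = 16$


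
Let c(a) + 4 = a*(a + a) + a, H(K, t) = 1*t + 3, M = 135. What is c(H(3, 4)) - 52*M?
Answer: -6919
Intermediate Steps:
H(K, t) = 3 + t (H(K, t) = t + 3 = 3 + t)
c(a) = -4 + a + 2*a² (c(a) = -4 + (a*(a + a) + a) = -4 + (a*(2*a) + a) = -4 + (2*a² + a) = -4 + (a + 2*a²) = -4 + a + 2*a²)
c(H(3, 4)) - 52*M = (-4 + (3 + 4) + 2*(3 + 4)²) - 52*135 = (-4 + 7 + 2*7²) - 7020 = (-4 + 7 + 2*49) - 7020 = (-4 + 7 + 98) - 7020 = 101 - 7020 = -6919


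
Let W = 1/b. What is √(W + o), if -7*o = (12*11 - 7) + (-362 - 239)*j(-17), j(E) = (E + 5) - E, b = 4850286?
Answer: √9678969995074926/4850286 ≈ 20.284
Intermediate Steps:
j(E) = 5 (j(E) = (5 + E) - E = 5)
W = 1/4850286 ≈ 2.0617e-7
o = 2880/7 (o = -((12*11 - 7) + (-362 - 239)*5)/7 = -((132 - 7) - 601*5)/7 = -(125 - 3005)/7 = -⅐*(-2880) = 2880/7 ≈ 411.43)
√(W + o) = √(1/4850286 + 2880/7) = √(1995546241/4850286) = √9678969995074926/4850286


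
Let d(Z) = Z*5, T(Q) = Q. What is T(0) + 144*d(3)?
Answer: 2160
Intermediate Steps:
d(Z) = 5*Z
T(0) + 144*d(3) = 0 + 144*(5*3) = 0 + 144*15 = 0 + 2160 = 2160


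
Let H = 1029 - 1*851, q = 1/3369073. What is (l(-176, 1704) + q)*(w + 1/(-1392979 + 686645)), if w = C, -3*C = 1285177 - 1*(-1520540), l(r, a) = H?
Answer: -396153178706577245865/2379690808382 ≈ -1.6647e+8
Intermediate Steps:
q = 1/3369073 ≈ 2.9682e-7
H = 178 (H = 1029 - 851 = 178)
l(r, a) = 178
C = -935239 (C = -(1285177 - 1*(-1520540))/3 = -(1285177 + 1520540)/3 = -1/3*2805717 = -935239)
w = -935239
(l(-176, 1704) + q)*(w + 1/(-1392979 + 686645)) = (178 + 1/3369073)*(-935239 + 1/(-1392979 + 686645)) = 599694995*(-935239 + 1/(-706334))/3369073 = 599694995*(-935239 - 1/706334)/3369073 = (599694995/3369073)*(-660591103827/706334) = -396153178706577245865/2379690808382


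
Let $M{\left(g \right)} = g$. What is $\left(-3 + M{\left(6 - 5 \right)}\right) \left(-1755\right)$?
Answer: $3510$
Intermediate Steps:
$\left(-3 + M{\left(6 - 5 \right)}\right) \left(-1755\right) = \left(-3 + \left(6 - 5\right)\right) \left(-1755\right) = \left(-3 + 1\right) \left(-1755\right) = \left(-2\right) \left(-1755\right) = 3510$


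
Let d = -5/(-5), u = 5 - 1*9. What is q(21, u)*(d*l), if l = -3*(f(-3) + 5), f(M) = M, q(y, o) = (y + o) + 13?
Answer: -180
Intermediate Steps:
u = -4 (u = 5 - 9 = -4)
q(y, o) = 13 + o + y (q(y, o) = (o + y) + 13 = 13 + o + y)
l = -6 (l = -3*(-3 + 5) = -3*2 = -6)
d = 1 (d = -5*(-⅕) = 1)
q(21, u)*(d*l) = (13 - 4 + 21)*(1*(-6)) = 30*(-6) = -180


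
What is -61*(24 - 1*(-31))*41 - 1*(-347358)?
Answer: 209803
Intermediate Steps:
-61*(24 - 1*(-31))*41 - 1*(-347358) = -61*(24 + 31)*41 + 347358 = -61*55*41 + 347358 = -3355*41 + 347358 = -137555 + 347358 = 209803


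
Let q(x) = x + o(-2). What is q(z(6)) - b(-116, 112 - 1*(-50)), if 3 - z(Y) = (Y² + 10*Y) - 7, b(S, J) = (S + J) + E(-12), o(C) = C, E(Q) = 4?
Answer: -138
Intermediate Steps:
b(S, J) = 4 + J + S (b(S, J) = (S + J) + 4 = (J + S) + 4 = 4 + J + S)
z(Y) = 10 - Y² - 10*Y (z(Y) = 3 - ((Y² + 10*Y) - 7) = 3 - (-7 + Y² + 10*Y) = 3 + (7 - Y² - 10*Y) = 10 - Y² - 10*Y)
q(x) = -2 + x (q(x) = x - 2 = -2 + x)
q(z(6)) - b(-116, 112 - 1*(-50)) = (-2 + (10 - 1*6² - 10*6)) - (4 + (112 - 1*(-50)) - 116) = (-2 + (10 - 1*36 - 60)) - (4 + (112 + 50) - 116) = (-2 + (10 - 36 - 60)) - (4 + 162 - 116) = (-2 - 86) - 1*50 = -88 - 50 = -138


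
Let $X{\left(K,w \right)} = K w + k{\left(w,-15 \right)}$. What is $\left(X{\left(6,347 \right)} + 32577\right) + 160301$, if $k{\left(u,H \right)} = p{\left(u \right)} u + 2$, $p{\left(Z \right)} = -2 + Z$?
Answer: $314677$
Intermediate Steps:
$k{\left(u,H \right)} = 2 + u \left(-2 + u\right)$ ($k{\left(u,H \right)} = \left(-2 + u\right) u + 2 = u \left(-2 + u\right) + 2 = 2 + u \left(-2 + u\right)$)
$X{\left(K,w \right)} = 2 + K w + w \left(-2 + w\right)$ ($X{\left(K,w \right)} = K w + \left(2 + w \left(-2 + w\right)\right) = 2 + K w + w \left(-2 + w\right)$)
$\left(X{\left(6,347 \right)} + 32577\right) + 160301 = \left(\left(2 + 6 \cdot 347 + 347 \left(-2 + 347\right)\right) + 32577\right) + 160301 = \left(\left(2 + 2082 + 347 \cdot 345\right) + 32577\right) + 160301 = \left(\left(2 + 2082 + 119715\right) + 32577\right) + 160301 = \left(121799 + 32577\right) + 160301 = 154376 + 160301 = 314677$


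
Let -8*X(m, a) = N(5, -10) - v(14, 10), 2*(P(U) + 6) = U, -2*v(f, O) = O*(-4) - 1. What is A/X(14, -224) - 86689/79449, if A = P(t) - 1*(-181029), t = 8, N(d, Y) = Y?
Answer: 230113337939/4846389 ≈ 47481.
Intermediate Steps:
v(f, O) = ½ + 2*O (v(f, O) = -(O*(-4) - 1)/2 = -(-4*O - 1)/2 = -(-1 - 4*O)/2 = ½ + 2*O)
P(U) = -6 + U/2
A = 181027 (A = (-6 + (½)*8) - 1*(-181029) = (-6 + 4) + 181029 = -2 + 181029 = 181027)
X(m, a) = 61/16 (X(m, a) = -(-10 - (½ + 2*10))/8 = -(-10 - (½ + 20))/8 = -(-10 - 1*41/2)/8 = -(-10 - 41/2)/8 = -⅛*(-61/2) = 61/16)
A/X(14, -224) - 86689/79449 = 181027/(61/16) - 86689/79449 = 181027*(16/61) - 86689*1/79449 = 2896432/61 - 86689/79449 = 230113337939/4846389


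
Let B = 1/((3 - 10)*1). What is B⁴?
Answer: 1/2401 ≈ 0.00041649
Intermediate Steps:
B = -⅐ (B = 1/(-7) = -⅐*1 = -⅐ ≈ -0.14286)
B⁴ = (-⅐)⁴ = 1/2401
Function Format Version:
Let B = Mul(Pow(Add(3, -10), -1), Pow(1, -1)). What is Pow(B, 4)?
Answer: Rational(1, 2401) ≈ 0.00041649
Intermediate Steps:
B = Rational(-1, 7) (B = Mul(Pow(-7, -1), 1) = Mul(Rational(-1, 7), 1) = Rational(-1, 7) ≈ -0.14286)
Pow(B, 4) = Pow(Rational(-1, 7), 4) = Rational(1, 2401)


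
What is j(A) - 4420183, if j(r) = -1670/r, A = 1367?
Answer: -6042391831/1367 ≈ -4.4202e+6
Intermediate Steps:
j(A) - 4420183 = -1670/1367 - 4420183 = -6042391831/1367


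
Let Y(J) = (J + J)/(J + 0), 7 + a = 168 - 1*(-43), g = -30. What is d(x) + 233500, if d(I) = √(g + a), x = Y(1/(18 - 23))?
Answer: 233500 + √174 ≈ 2.3351e+5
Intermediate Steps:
a = 204 (a = -7 + (168 - 1*(-43)) = -7 + (168 + 43) = -7 + 211 = 204)
Y(J) = 2 (Y(J) = (2*J)/J = 2)
x = 2
d(I) = √174 (d(I) = √(-30 + 204) = √174)
d(x) + 233500 = √174 + 233500 = 233500 + √174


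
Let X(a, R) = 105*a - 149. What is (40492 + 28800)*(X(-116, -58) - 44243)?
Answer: -3919987024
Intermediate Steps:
X(a, R) = -149 + 105*a
(40492 + 28800)*(X(-116, -58) - 44243) = (40492 + 28800)*((-149 + 105*(-116)) - 44243) = 69292*((-149 - 12180) - 44243) = 69292*(-12329 - 44243) = 69292*(-56572) = -3919987024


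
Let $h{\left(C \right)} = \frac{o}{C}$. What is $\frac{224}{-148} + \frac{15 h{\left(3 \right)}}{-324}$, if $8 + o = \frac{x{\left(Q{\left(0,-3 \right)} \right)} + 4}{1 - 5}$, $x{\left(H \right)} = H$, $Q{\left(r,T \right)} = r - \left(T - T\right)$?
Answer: $- \frac{1831}{1332} \approx -1.3746$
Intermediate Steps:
$Q{\left(r,T \right)} = r$ ($Q{\left(r,T \right)} = r - 0 = r + 0 = r$)
$o = -9$ ($o = -8 + \frac{0 + 4}{1 - 5} = -8 + \frac{4}{-4} = -8 + 4 \left(- \frac{1}{4}\right) = -8 - 1 = -9$)
$h{\left(C \right)} = - \frac{9}{C}$
$\frac{224}{-148} + \frac{15 h{\left(3 \right)}}{-324} = \frac{224}{-148} + \frac{15 \left(- \frac{9}{3}\right)}{-324} = 224 \left(- \frac{1}{148}\right) + 15 \left(\left(-9\right) \frac{1}{3}\right) \left(- \frac{1}{324}\right) = - \frac{56}{37} + 15 \left(-3\right) \left(- \frac{1}{324}\right) = - \frac{56}{37} - - \frac{5}{36} = - \frac{56}{37} + \frac{5}{36} = - \frac{1831}{1332}$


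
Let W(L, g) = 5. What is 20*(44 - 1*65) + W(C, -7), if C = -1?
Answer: -415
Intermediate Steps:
20*(44 - 1*65) + W(C, -7) = 20*(44 - 1*65) + 5 = 20*(44 - 65) + 5 = 20*(-21) + 5 = -420 + 5 = -415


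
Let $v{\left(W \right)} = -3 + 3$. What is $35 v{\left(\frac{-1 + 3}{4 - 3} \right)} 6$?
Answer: $0$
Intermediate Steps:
$v{\left(W \right)} = 0$
$35 v{\left(\frac{-1 + 3}{4 - 3} \right)} 6 = 35 \cdot 0 \cdot 6 = 0 \cdot 6 = 0$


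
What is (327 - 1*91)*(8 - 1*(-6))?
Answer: 3304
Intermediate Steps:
(327 - 1*91)*(8 - 1*(-6)) = (327 - 91)*(8 + 6) = 236*14 = 3304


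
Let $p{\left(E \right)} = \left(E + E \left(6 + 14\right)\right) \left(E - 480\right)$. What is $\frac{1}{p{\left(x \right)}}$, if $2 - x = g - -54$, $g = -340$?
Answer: $- \frac{1}{1161216} \approx -8.6117 \cdot 10^{-7}$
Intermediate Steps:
$x = 288$ ($x = 2 - \left(-340 - -54\right) = 2 - \left(-340 + 54\right) = 2 - -286 = 2 + 286 = 288$)
$p{\left(E \right)} = 21 E \left(-480 + E\right)$ ($p{\left(E \right)} = \left(E + E 20\right) \left(-480 + E\right) = \left(E + 20 E\right) \left(-480 + E\right) = 21 E \left(-480 + E\right)$)
$\frac{1}{p{\left(x \right)}} = \frac{1}{21 \cdot 288 \left(-480 + 288\right)} = \frac{1}{21 \cdot 288 \left(-192\right)} = \frac{1}{-1161216} = - \frac{1}{1161216}$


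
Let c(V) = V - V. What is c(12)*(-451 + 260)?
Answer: 0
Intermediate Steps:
c(V) = 0
c(12)*(-451 + 260) = 0*(-451 + 260) = 0*(-191) = 0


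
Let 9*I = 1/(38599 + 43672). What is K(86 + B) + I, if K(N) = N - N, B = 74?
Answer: 1/740439 ≈ 1.3506e-6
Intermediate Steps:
K(N) = 0
I = 1/740439 (I = 1/(9*(38599 + 43672)) = (⅑)/82271 = (⅑)*(1/82271) = 1/740439 ≈ 1.3506e-6)
K(86 + B) + I = 0 + 1/740439 = 1/740439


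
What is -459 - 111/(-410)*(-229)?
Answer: -213609/410 ≈ -521.00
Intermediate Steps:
-459 - 111/(-410)*(-229) = -459 - 111*(-1/410)*(-229) = -459 + (111/410)*(-229) = -459 - 25419/410 = -213609/410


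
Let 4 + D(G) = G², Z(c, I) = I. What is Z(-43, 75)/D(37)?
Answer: 5/91 ≈ 0.054945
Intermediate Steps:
D(G) = -4 + G²
Z(-43, 75)/D(37) = 75/(-4 + 37²) = 75/(-4 + 1369) = 75/1365 = 75*(1/1365) = 5/91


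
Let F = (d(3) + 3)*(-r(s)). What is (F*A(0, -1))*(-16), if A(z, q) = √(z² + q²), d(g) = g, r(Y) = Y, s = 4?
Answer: 384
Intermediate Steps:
A(z, q) = √(q² + z²)
F = -24 (F = (3 + 3)*(-1*4) = 6*(-4) = -24)
(F*A(0, -1))*(-16) = -24*√((-1)² + 0²)*(-16) = -24*√(1 + 0)*(-16) = -24*√1*(-16) = -24*1*(-16) = -24*(-16) = 384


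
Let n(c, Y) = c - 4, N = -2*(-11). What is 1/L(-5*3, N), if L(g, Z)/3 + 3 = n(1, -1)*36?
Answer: -1/333 ≈ -0.0030030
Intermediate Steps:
N = 22
n(c, Y) = -4 + c
L(g, Z) = -333 (L(g, Z) = -9 + 3*((-4 + 1)*36) = -9 + 3*(-3*36) = -9 + 3*(-108) = -9 - 324 = -333)
1/L(-5*3, N) = 1/(-333) = -1/333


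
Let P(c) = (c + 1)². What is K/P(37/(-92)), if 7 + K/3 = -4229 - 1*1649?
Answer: -2716944/55 ≈ -49399.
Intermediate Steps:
P(c) = (1 + c)²
K = -17655 (K = -21 + 3*(-4229 - 1*1649) = -21 + 3*(-4229 - 1649) = -21 + 3*(-5878) = -21 - 17634 = -17655)
K/P(37/(-92)) = -17655/(1 + 37/(-92))² = -17655/(1 + 37*(-1/92))² = -17655/(1 - 37/92)² = -17655/((55/92)²) = -17655/3025/8464 = -17655*8464/3025 = -2716944/55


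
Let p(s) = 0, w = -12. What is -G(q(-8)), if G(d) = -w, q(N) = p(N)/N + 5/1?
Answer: -12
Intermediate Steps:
q(N) = 5 (q(N) = 0/N + 5/1 = 0 + 5*1 = 0 + 5 = 5)
G(d) = 12 (G(d) = -1*(-12) = 12)
-G(q(-8)) = -1*12 = -12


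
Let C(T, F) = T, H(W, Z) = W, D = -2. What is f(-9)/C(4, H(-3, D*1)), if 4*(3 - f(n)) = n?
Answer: 21/16 ≈ 1.3125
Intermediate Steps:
f(n) = 3 - n/4
f(-9)/C(4, H(-3, D*1)) = (3 - ¼*(-9))/4 = (3 + 9/4)*(¼) = (21/4)*(¼) = 21/16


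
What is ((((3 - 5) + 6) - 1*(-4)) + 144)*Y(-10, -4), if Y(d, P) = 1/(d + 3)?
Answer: -152/7 ≈ -21.714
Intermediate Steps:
Y(d, P) = 1/(3 + d)
((((3 - 5) + 6) - 1*(-4)) + 144)*Y(-10, -4) = ((((3 - 5) + 6) - 1*(-4)) + 144)/(3 - 10) = (((-2 + 6) + 4) + 144)/(-7) = ((4 + 4) + 144)*(-1/7) = (8 + 144)*(-1/7) = 152*(-1/7) = -152/7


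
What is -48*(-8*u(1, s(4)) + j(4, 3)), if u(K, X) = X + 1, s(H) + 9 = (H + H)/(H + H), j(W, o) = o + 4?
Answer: -3024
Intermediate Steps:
j(W, o) = 4 + o
s(H) = -8 (s(H) = -9 + (H + H)/(H + H) = -9 + (2*H)/((2*H)) = -9 + (2*H)*(1/(2*H)) = -9 + 1 = -8)
u(K, X) = 1 + X
-48*(-8*u(1, s(4)) + j(4, 3)) = -48*(-8*(1 - 8) + (4 + 3)) = -48*(-8*(-7) + 7) = -48*(56 + 7) = -48*63 = -3024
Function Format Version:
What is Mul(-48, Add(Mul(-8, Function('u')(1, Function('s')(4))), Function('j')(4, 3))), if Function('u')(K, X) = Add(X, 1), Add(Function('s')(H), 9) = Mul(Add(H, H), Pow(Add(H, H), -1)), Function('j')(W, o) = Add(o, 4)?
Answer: -3024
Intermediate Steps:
Function('j')(W, o) = Add(4, o)
Function('s')(H) = -8 (Function('s')(H) = Add(-9, Mul(Add(H, H), Pow(Add(H, H), -1))) = Add(-9, Mul(Mul(2, H), Pow(Mul(2, H), -1))) = Add(-9, Mul(Mul(2, H), Mul(Rational(1, 2), Pow(H, -1)))) = Add(-9, 1) = -8)
Function('u')(K, X) = Add(1, X)
Mul(-48, Add(Mul(-8, Function('u')(1, Function('s')(4))), Function('j')(4, 3))) = Mul(-48, Add(Mul(-8, Add(1, -8)), Add(4, 3))) = Mul(-48, Add(Mul(-8, -7), 7)) = Mul(-48, Add(56, 7)) = Mul(-48, 63) = -3024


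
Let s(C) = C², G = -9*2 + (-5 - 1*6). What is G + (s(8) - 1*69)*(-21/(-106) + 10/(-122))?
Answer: -191269/6466 ≈ -29.581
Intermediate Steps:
G = -29 (G = -18 + (-5 - 6) = -18 - 11 = -29)
G + (s(8) - 1*69)*(-21/(-106) + 10/(-122)) = -29 + (8² - 1*69)*(-21/(-106) + 10/(-122)) = -29 + (64 - 69)*(-21*(-1/106) + 10*(-1/122)) = -29 - 5*(21/106 - 5/61) = -29 - 5*751/6466 = -29 - 3755/6466 = -191269/6466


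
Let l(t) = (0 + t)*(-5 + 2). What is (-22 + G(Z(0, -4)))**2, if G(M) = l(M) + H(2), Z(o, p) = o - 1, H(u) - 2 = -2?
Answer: 361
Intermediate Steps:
H(u) = 0 (H(u) = 2 - 2 = 0)
Z(o, p) = -1 + o
l(t) = -3*t (l(t) = t*(-3) = -3*t)
G(M) = -3*M (G(M) = -3*M + 0 = -3*M)
(-22 + G(Z(0, -4)))**2 = (-22 - 3*(-1 + 0))**2 = (-22 - 3*(-1))**2 = (-22 + 3)**2 = (-19)**2 = 361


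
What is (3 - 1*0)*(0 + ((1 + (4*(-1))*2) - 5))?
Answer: -36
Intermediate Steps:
(3 - 1*0)*(0 + ((1 + (4*(-1))*2) - 5)) = (3 + 0)*(0 + ((1 - 4*2) - 5)) = 3*(0 + ((1 - 8) - 5)) = 3*(0 + (-7 - 5)) = 3*(0 - 12) = 3*(-12) = -36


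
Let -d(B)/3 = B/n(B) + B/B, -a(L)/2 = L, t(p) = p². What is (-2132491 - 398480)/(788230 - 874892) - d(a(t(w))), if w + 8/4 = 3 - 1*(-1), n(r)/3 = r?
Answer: 2877619/86662 ≈ 33.205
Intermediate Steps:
n(r) = 3*r
w = 2 (w = -2 + (3 - 1*(-1)) = -2 + (3 + 1) = -2 + 4 = 2)
a(L) = -2*L
d(B) = -4 (d(B) = -3*(B/((3*B)) + B/B) = -3*(B*(1/(3*B)) + 1) = -3*(⅓ + 1) = -3*4/3 = -4)
(-2132491 - 398480)/(788230 - 874892) - d(a(t(w))) = (-2132491 - 398480)/(788230 - 874892) - 1*(-4) = -2530971/(-86662) + 4 = -2530971*(-1/86662) + 4 = 2530971/86662 + 4 = 2877619/86662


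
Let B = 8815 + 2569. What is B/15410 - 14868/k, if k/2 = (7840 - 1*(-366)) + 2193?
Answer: 1912138/80124295 ≈ 0.023865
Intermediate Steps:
k = 20798 (k = 2*((7840 - 1*(-366)) + 2193) = 2*((7840 + 366) + 2193) = 2*(8206 + 2193) = 2*10399 = 20798)
B = 11384
B/15410 - 14868/k = 11384/15410 - 14868/20798 = 11384*(1/15410) - 14868*1/20798 = 5692/7705 - 7434/10399 = 1912138/80124295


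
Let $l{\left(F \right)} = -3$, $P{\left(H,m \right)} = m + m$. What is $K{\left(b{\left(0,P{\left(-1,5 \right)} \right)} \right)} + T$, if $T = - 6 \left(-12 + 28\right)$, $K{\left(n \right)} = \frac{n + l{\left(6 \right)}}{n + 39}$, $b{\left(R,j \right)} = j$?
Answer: $- \frac{671}{7} \approx -95.857$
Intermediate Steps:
$P{\left(H,m \right)} = 2 m$
$K{\left(n \right)} = \frac{-3 + n}{39 + n}$ ($K{\left(n \right)} = \frac{n - 3}{n + 39} = \frac{-3 + n}{39 + n}$)
$T = -96$ ($T = \left(-6\right) 16 = -96$)
$K{\left(b{\left(0,P{\left(-1,5 \right)} \right)} \right)} + T = \frac{-3 + 2 \cdot 5}{39 + 2 \cdot 5} - 96 = \frac{-3 + 10}{39 + 10} - 96 = \frac{1}{49} \cdot 7 - 96 = \frac{1}{7} - 96 = - \frac{671}{7}$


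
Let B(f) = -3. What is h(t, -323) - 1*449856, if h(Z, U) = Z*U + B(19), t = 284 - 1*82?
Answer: -515105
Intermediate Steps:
t = 202 (t = 284 - 82 = 202)
h(Z, U) = -3 + U*Z (h(Z, U) = Z*U - 3 = U*Z - 3 = -3 + U*Z)
h(t, -323) - 1*449856 = (-3 - 323*202) - 1*449856 = (-3 - 65246) - 449856 = -65249 - 449856 = -515105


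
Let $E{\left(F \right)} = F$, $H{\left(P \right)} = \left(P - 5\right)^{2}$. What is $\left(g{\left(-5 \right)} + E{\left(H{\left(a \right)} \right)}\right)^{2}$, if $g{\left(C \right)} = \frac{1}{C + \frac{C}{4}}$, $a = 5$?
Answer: $\frac{16}{625} \approx 0.0256$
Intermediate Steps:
$H{\left(P \right)} = \left(-5 + P\right)^{2}$
$g{\left(C \right)} = \frac{4}{5 C}$ ($g{\left(C \right)} = \frac{1}{C + C \frac{1}{4}} = \frac{1}{C + \frac{C}{4}} = \frac{1}{\frac{5}{4} C} = \frac{4}{5 C}$)
$\left(g{\left(-5 \right)} + E{\left(H{\left(a \right)} \right)}\right)^{2} = \left(\frac{4}{5 \left(-5\right)} + \left(-5 + 5\right)^{2}\right)^{2} = \left(\frac{4}{5} \left(- \frac{1}{5}\right) + 0^{2}\right)^{2} = \left(- \frac{4}{25} + 0\right)^{2} = \left(- \frac{4}{25}\right)^{2} = \frac{16}{625}$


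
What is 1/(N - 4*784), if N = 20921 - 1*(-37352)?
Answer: 1/55137 ≈ 1.8137e-5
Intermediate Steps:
N = 58273 (N = 20921 + 37352 = 58273)
1/(N - 4*784) = 1/(58273 - 4*784) = 1/(58273 - 3136) = 1/55137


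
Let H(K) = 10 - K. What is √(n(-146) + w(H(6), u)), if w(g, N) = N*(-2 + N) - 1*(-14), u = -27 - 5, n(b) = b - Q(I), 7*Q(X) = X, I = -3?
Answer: √46865/7 ≈ 30.926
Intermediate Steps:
Q(X) = X/7
n(b) = 3/7 + b (n(b) = b - (-3)/7 = b - 1*(-3/7) = b + 3/7 = 3/7 + b)
u = -32
w(g, N) = 14 + N*(-2 + N) (w(g, N) = N*(-2 + N) + 14 = 14 + N*(-2 + N))
√(n(-146) + w(H(6), u)) = √((3/7 - 146) + (14 + (-32)² - 2*(-32))) = √(-1019/7 + (14 + 1024 + 64)) = √(-1019/7 + 1102) = √(6695/7) = √46865/7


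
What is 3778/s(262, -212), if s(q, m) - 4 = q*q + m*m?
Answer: 1889/56796 ≈ 0.033259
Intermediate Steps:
s(q, m) = 4 + m**2 + q**2 (s(q, m) = 4 + (q*q + m*m) = 4 + (q**2 + m**2) = 4 + (m**2 + q**2) = 4 + m**2 + q**2)
3778/s(262, -212) = 3778/(4 + (-212)**2 + 262**2) = 3778/(4 + 44944 + 68644) = 3778/113592 = 3778*(1/113592) = 1889/56796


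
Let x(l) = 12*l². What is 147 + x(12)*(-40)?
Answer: -68973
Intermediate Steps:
147 + x(12)*(-40) = 147 + (12*12²)*(-40) = 147 + (12*144)*(-40) = 147 + 1728*(-40) = 147 - 69120 = -68973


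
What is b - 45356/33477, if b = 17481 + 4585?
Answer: 738658126/33477 ≈ 22065.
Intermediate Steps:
b = 22066
b - 45356/33477 = 22066 - 45356/33477 = 738658126/33477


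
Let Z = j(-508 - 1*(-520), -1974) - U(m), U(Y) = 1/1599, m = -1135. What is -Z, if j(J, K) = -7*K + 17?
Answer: -22122164/1599 ≈ -13835.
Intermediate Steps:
U(Y) = 1/1599
j(J, K) = 17 - 7*K
Z = 22122164/1599 (Z = (17 - 7*(-1974)) - 1*1/1599 = (17 + 13818) - 1/1599 = 13835 - 1/1599 = 22122164/1599 ≈ 13835.)
-Z = -1*22122164/1599 = -22122164/1599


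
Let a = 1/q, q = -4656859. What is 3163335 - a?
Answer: 14731205064766/4656859 ≈ 3.1633e+6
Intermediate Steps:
a = -1/4656859 (a = 1/(-4656859) = -1/4656859 ≈ -2.1474e-7)
3163335 - a = 3163335 - 1*(-1/4656859) = 3163335 + 1/4656859 = 14731205064766/4656859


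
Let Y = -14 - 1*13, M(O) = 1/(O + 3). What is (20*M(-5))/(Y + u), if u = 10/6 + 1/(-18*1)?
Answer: 180/457 ≈ 0.39387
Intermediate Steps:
M(O) = 1/(3 + O)
u = 29/18 (u = 10*(⅙) - 1/18*1 = 5/3 - 1/18 = 29/18 ≈ 1.6111)
Y = -27 (Y = -14 - 13 = -27)
(20*M(-5))/(Y + u) = (20/(3 - 5))/(-27 + 29/18) = (20/(-2))/(-457/18) = (20*(-½))*(-18/457) = -10*(-18/457) = 180/457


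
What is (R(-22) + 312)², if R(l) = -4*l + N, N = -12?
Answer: 150544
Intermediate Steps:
R(l) = -12 - 4*l (R(l) = -4*l - 12 = -12 - 4*l)
(R(-22) + 312)² = ((-12 - 4*(-22)) + 312)² = ((-12 + 88) + 312)² = (76 + 312)² = 388² = 150544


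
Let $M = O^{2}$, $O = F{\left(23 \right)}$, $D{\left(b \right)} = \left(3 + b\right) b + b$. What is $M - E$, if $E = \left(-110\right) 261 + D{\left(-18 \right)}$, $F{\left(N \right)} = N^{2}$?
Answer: $308299$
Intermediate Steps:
$D{\left(b \right)} = b + b \left(3 + b\right)$ ($D{\left(b \right)} = b \left(3 + b\right) + b = b + b \left(3 + b\right)$)
$O = 529$ ($O = 23^{2} = 529$)
$E = -28458$ ($E = \left(-110\right) 261 - 18 \left(4 - 18\right) = -28710 - -252 = -28710 + 252 = -28458$)
$M = 279841$ ($M = 529^{2} = 279841$)
$M - E = 279841 - -28458 = 279841 + 28458 = 308299$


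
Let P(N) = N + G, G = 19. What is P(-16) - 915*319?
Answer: -291882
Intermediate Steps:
P(N) = 19 + N (P(N) = N + 19 = 19 + N)
P(-16) - 915*319 = (19 - 16) - 915*319 = 3 - 291885 = -291882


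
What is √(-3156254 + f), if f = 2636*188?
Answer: I*√2660686 ≈ 1631.2*I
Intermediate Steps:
f = 495568
√(-3156254 + f) = √(-3156254 + 495568) = √(-2660686) = I*√2660686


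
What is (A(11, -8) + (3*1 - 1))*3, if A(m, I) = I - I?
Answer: 6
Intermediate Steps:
A(m, I) = 0
(A(11, -8) + (3*1 - 1))*3 = (0 + (3*1 - 1))*3 = (0 + (3 - 1))*3 = (0 + 2)*3 = 2*3 = 6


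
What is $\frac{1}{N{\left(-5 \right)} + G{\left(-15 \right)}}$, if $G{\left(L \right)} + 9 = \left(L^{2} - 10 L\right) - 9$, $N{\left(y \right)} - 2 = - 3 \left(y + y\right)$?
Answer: $\frac{1}{389} \approx 0.0025707$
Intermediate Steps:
$N{\left(y \right)} = 2 - 6 y$ ($N{\left(y \right)} = 2 - 3 \left(y + y\right) = 2 - 3 \cdot 2 y = 2 - 6 y$)
$G{\left(L \right)} = -18 + L^{2} - 10 L$ ($G{\left(L \right)} = -9 - \left(9 - L^{2} + 10 L\right) = -18 + L^{2} - 10 L$)
$\frac{1}{N{\left(-5 \right)} + G{\left(-15 \right)}} = \frac{1}{\left(2 - -30\right) - \left(-132 - 225\right)} = \frac{1}{\left(2 + 30\right) + \left(-18 + 225 + 150\right)} = \frac{1}{32 + 357} = \frac{1}{389}$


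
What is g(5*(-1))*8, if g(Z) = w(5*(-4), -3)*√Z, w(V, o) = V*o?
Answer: 480*I*√5 ≈ 1073.3*I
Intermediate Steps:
g(Z) = 60*√Z (g(Z) = ((5*(-4))*(-3))*√Z = (-20*(-3))*√Z = 60*√Z)
g(5*(-1))*8 = (60*√(5*(-1)))*8 = (60*√(-5))*8 = (60*(I*√5))*8 = (60*I*√5)*8 = 480*I*√5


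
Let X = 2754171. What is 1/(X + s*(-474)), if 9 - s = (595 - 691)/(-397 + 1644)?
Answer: 1247/3429086031 ≈ 3.6365e-7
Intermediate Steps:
s = 11319/1247 (s = 9 - (595 - 691)/(-397 + 1644) = 9 - (-96)/1247 = 9 - 1*(-96/1247) = 9 + 96/1247 = 11319/1247 ≈ 9.0770)
1/(X + s*(-474)) = 1/(2754171 + (11319/1247)*(-474)) = 1/(2754171 - 5365206/1247) = 1/(3429086031/1247) = 1247/3429086031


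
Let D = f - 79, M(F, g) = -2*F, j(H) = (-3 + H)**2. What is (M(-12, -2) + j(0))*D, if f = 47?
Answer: -1056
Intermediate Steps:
D = -32 (D = 47 - 79 = -32)
(M(-12, -2) + j(0))*D = (-2*(-12) + (-3 + 0)**2)*(-32) = (24 + (-3)**2)*(-32) = (24 + 9)*(-32) = 33*(-32) = -1056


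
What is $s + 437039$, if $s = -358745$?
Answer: $78294$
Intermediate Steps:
$s + 437039 = -358745 + 437039 = 78294$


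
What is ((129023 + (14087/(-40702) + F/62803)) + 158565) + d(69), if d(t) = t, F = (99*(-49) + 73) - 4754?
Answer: 735309767407517/2556207706 ≈ 2.8766e+5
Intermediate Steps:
F = -9532 (F = (-4851 + 73) - 4754 = -4778 - 4754 = -9532)
((129023 + (14087/(-40702) + F/62803)) + 158565) + d(69) = ((129023 + (14087/(-40702) - 9532/62803)) + 158565) + 69 = ((129023 + (14087*(-1/40702) - 9532*1/62803)) + 158565) + 69 = ((129023 + (-14087/40702 - 9532/62803)) + 158565) + 69 = ((129023 - 1272677325/2556207706) + 158565) + 69 = (329808314173913/2556207706 + 158565) + 69 = 735133389075803/2556207706 + 69 = 735309767407517/2556207706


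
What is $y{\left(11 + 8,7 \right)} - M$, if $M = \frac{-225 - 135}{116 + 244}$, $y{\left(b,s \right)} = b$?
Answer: $20$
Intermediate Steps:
$M = -1$ ($M = - \frac{360}{360} = \left(-360\right) \frac{1}{360} = -1$)
$y{\left(11 + 8,7 \right)} - M = \left(11 + 8\right) - -1 = 19 + 1 = 20$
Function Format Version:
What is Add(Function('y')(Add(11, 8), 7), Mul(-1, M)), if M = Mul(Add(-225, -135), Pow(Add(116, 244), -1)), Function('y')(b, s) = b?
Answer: 20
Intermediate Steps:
M = -1 (M = Mul(-360, Pow(360, -1)) = Mul(-360, Rational(1, 360)) = -1)
Add(Function('y')(Add(11, 8), 7), Mul(-1, M)) = Add(Add(11, 8), Mul(-1, -1)) = Add(19, 1) = 20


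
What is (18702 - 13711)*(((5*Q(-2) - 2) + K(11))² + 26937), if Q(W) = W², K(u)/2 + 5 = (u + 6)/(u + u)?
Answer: 16322576382/121 ≈ 1.3490e+8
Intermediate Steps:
K(u) = -10 + (6 + u)/u (K(u) = -10 + 2*((u + 6)/(u + u)) = -10 + 2*((6 + u)/((2*u))) = -10 + 2*((6 + u)*(1/(2*u))) = -10 + 2*((6 + u)/(2*u)) = -10 + (6 + u)/u)
(18702 - 13711)*(((5*Q(-2) - 2) + K(11))² + 26937) = (18702 - 13711)*(((5*(-2)² - 2) + (-9 + 6/11))² + 26937) = 4991*(((5*4 - 2) + (-9 + 6*(1/11)))² + 26937) = 4991*(((20 - 2) + (-9 + 6/11))² + 26937) = 4991*((18 - 93/11)² + 26937) = 4991*((105/11)² + 26937) = 4991*(11025/121 + 26937) = 4991*(3270402/121) = 16322576382/121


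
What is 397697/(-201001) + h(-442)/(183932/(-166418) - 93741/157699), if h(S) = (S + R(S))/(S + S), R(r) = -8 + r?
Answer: -364058095903407872/141532616829778109 ≈ -2.5723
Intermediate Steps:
h(S) = (-8 + 2*S)/(2*S) (h(S) = (S + (-8 + S))/(S + S) = (-8 + 2*S)/((2*S)) = (-8 + 2*S)*(1/(2*S)) = (-8 + 2*S)/(2*S))
397697/(-201001) + h(-442)/(183932/(-166418) - 93741/157699) = 397697/(-201001) + ((-4 - 442)/(-442))/(183932/(-166418) - 93741/157699) = 397697*(-1/201001) + (-1/442*(-446))/(183932*(-1/166418) - 93741*1/157699) = -397697/201001 + 223/(221*(-13138/11887 - 93741/157699)) = -397697/201001 + 223/(221*(-3186148729/1874568013)) = -397697/201001 + (223/221)*(-1874568013/3186148729) = -397697/201001 - 418028666899/704138869109 = -364058095903407872/141532616829778109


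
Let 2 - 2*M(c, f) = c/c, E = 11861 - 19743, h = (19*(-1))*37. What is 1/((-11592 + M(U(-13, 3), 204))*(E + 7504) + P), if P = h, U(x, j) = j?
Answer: 1/4380884 ≈ 2.2826e-7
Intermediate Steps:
h = -703 (h = -19*37 = -703)
E = -7882
M(c, f) = ½ (M(c, f) = 1 - c/(2*c) = 1 - ½*1 = 1 - ½ = ½)
P = -703
1/((-11592 + M(U(-13, 3), 204))*(E + 7504) + P) = 1/((-11592 + ½)*(-7882 + 7504) - 703) = 1/(-23183/2*(-378) - 703) = 1/(4381587 - 703) = 1/4380884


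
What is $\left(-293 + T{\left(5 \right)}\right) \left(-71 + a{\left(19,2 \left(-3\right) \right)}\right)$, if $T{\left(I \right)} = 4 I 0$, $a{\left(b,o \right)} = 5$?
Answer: $19338$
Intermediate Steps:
$T{\left(I \right)} = 0$
$\left(-293 + T{\left(5 \right)}\right) \left(-71 + a{\left(19,2 \left(-3\right) \right)}\right) = \left(-293 + 0\right) \left(-71 + 5\right) = \left(-293\right) \left(-66\right) = 19338$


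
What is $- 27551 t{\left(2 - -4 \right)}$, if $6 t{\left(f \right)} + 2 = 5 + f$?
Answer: $- \frac{82653}{2} \approx -41327.0$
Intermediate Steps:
$t{\left(f \right)} = \frac{1}{2} + \frac{f}{6}$ ($t{\left(f \right)} = - \frac{1}{3} + \frac{5 + f}{6} = - \frac{1}{3} + \left(\frac{5}{6} + \frac{f}{6}\right) = \frac{1}{2} + \frac{f}{6}$)
$- 27551 t{\left(2 - -4 \right)} = - 27551 \left(\frac{1}{2} + \frac{2 - -4}{6}\right) = - 27551 \left(\frac{1}{2} + \frac{2 + 4}{6}\right) = - 27551 \left(\frac{1}{2} + \frac{1}{6} \cdot 6\right) = - 27551 \left(\frac{1}{2} + 1\right) = \left(-27551\right) \frac{3}{2} = - \frac{82653}{2}$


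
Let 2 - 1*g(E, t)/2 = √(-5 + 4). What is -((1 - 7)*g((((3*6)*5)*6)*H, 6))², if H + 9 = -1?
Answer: -432 + 576*I ≈ -432.0 + 576.0*I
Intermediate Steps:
H = -10 (H = -9 - 1 = -10)
g(E, t) = 4 - 2*I (g(E, t) = 4 - 2*√(-5 + 4) = 4 - 2*I)
-((1 - 7)*g((((3*6)*5)*6)*H, 6))² = -((1 - 7)*(4 - 2*I))² = -(-6*(4 - 2*I))² = -(-24 + 12*I)²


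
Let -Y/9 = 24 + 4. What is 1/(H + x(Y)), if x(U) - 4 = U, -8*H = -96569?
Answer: 8/94585 ≈ 8.4580e-5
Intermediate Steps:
Y = -252 (Y = -9*(24 + 4) = -9*28 = -252)
H = 96569/8 (H = -⅛*(-96569) = 96569/8 ≈ 12071.)
x(U) = 4 + U
1/(H + x(Y)) = 1/(96569/8 + (4 - 252)) = 1/(96569/8 - 248) = 1/(94585/8) = 8/94585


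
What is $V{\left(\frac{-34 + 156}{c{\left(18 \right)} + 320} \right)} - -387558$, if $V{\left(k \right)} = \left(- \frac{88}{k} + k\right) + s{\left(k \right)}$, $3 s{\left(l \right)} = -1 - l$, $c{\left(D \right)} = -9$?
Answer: $\frac{22044317195}{56913} \approx 3.8733 \cdot 10^{5}$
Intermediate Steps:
$s{\left(l \right)} = - \frac{1}{3} - \frac{l}{3}$ ($s{\left(l \right)} = \frac{-1 - l}{3} = - \frac{1}{3} - \frac{l}{3}$)
$V{\left(k \right)} = - \frac{1}{3} - \frac{88}{k} + \frac{2 k}{3}$ ($V{\left(k \right)} = \left(- \frac{88}{k} + k\right) - \left(\frac{1}{3} + \frac{k}{3}\right) = \left(k - \frac{88}{k}\right) - \left(\frac{1}{3} + \frac{k}{3}\right) = - \frac{1}{3} - \frac{88}{k} + \frac{2 k}{3}$)
$V{\left(\frac{-34 + 156}{c{\left(18 \right)} + 320} \right)} - -387558 = \frac{-264 + \frac{-34 + 156}{-9 + 320} \left(-1 + 2 \frac{-34 + 156}{-9 + 320}\right)}{3 \frac{-34 + 156}{-9 + 320}} - -387558 = \frac{-264 + \frac{122}{311} \left(-1 + 2 \cdot \frac{122}{311}\right)}{3 \cdot \frac{122}{311}} + 387558 = \frac{-264 + 122 \cdot \frac{1}{311} \left(-1 + 2 \cdot 122 \cdot \frac{1}{311}\right)}{3 \cdot 122 \cdot \frac{1}{311}} + 387558 = \frac{-264 + \frac{122 \left(-1 + 2 \cdot \frac{122}{311}\right)}{311}}{3 \cdot \frac{122}{311}} + 387558 = \frac{1}{3} \cdot \frac{311}{122} \left(-264 + \frac{122 \left(-1 + \frac{244}{311}\right)}{311}\right) + 387558 = \frac{1}{3} \cdot \frac{311}{122} \left(-264 + \frac{122}{311} \left(- \frac{67}{311}\right)\right) + 387558 = \frac{1}{3} \cdot \frac{311}{122} \left(-264 - \frac{8174}{96721}\right) + 387558 = \frac{1}{3} \cdot \frac{311}{122} \left(- \frac{25542518}{96721}\right) + 387558 = - \frac{12771259}{56913} + 387558 = \frac{22044317195}{56913}$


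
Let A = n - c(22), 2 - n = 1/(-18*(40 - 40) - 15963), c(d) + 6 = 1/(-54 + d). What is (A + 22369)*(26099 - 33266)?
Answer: -27307573502903/170272 ≈ -1.6038e+8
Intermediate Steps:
c(d) = -6 + 1/(-54 + d)
n = 31927/15963 (n = 2 - 1/(-18*(40 - 40) - 15963) = 2 - 1/(-18*0 - 15963) = 2 - 1/(0 - 15963) = 2 - 1/(-15963) = 2 - 1*(-1/15963) = 2 + 1/15963 = 31927/15963 ≈ 2.0001)
A = 4102523/510816 (A = 31927/15963 - (325 - 6*22)/(-54 + 22) = 31927/15963 - (325 - 132)/(-32) = 31927/15963 - (-1)*193/32 = 31927/15963 - 1*(-193/32) = 31927/15963 + 193/32 = 4102523/510816 ≈ 8.0313)
(A + 22369)*(26099 - 33266) = (4102523/510816 + 22369)*(26099 - 33266) = (11430545627/510816)*(-7167) = -27307573502903/170272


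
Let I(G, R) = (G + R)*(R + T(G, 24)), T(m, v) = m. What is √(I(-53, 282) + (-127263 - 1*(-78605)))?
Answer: √3783 ≈ 61.506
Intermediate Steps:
I(G, R) = (G + R)² (I(G, R) = (G + R)*(R + G) = (G + R)*(G + R) = (G + R)²)
√(I(-53, 282) + (-127263 - 1*(-78605))) = √(((-53)² + 282² + 2*(-53)*282) + (-127263 - 1*(-78605))) = √((2809 + 79524 - 29892) + (-127263 + 78605)) = √(52441 - 48658) = √3783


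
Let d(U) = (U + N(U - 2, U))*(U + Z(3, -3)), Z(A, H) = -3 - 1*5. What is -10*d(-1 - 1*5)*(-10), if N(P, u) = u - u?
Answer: 8400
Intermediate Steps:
Z(A, H) = -8 (Z(A, H) = -3 - 5 = -8)
N(P, u) = 0
d(U) = U*(-8 + U) (d(U) = (U + 0)*(U - 8) = U*(-8 + U))
-10*d(-1 - 1*5)*(-10) = -10*(-1 - 1*5)*(-8 + (-1 - 1*5))*(-10) = -10*(-1 - 5)*(-8 + (-1 - 5))*(-10) = -(-60)*(-8 - 6)*(-10) = -(-60)*(-14)*(-10) = -10*84*(-10) = -840*(-10) = 8400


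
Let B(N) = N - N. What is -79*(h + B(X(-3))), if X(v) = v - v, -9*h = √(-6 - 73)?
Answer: 79*I*√79/9 ≈ 78.019*I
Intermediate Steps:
h = -I*√79/9 (h = -√(-6 - 73)/9 = -I*√79/9 ≈ -0.98758*I)
X(v) = 0
B(N) = 0
-79*(h + B(X(-3))) = -79*(-I*√79/9 + 0) = -(-79)*I*√79/9 = 79*I*√79/9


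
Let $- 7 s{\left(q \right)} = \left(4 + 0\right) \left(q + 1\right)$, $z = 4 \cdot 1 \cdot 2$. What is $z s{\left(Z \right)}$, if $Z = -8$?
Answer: $32$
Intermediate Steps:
$z = 8$ ($z = 4 \cdot 2 = 8$)
$s{\left(q \right)} = - \frac{4}{7} - \frac{4 q}{7}$ ($s{\left(q \right)} = - \frac{\left(4 + 0\right) \left(q + 1\right)}{7} = - \frac{4 \left(1 + q\right)}{7} = - \frac{4 + 4 q}{7} = - \frac{4}{7} - \frac{4 q}{7}$)
$z s{\left(Z \right)} = 8 \left(- \frac{4}{7} - - \frac{32}{7}\right) = 8 \left(- \frac{4}{7} + \frac{32}{7}\right) = 8 \cdot 4 = 32$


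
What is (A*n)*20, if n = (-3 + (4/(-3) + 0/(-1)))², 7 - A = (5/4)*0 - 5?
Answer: 13520/3 ≈ 4506.7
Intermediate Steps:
A = 12 (A = 7 - ((5/4)*0 - 5) = 7 - (0 - 5) = 7 - 1*(-5) = 7 + 5 = 12)
n = 169/9 (n = (-3 + (4*(-⅓) + 0*(-1)))² = (-3 + (-4/3 + 0))² = (-3 - 4/3)² = (-13/3)² = 169/9 ≈ 18.778)
(A*n)*20 = (12*(169/9))*20 = (676/3)*20 = 13520/3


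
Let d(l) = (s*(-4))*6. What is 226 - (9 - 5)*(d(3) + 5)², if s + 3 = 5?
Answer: -7170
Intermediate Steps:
s = 2 (s = -3 + 5 = 2)
d(l) = -48 (d(l) = (2*(-4))*6 = -8*6 = -48)
226 - (9 - 5)*(d(3) + 5)² = 226 - (9 - 5)*(-48 + 5)² = 226 - 4*(-43)² = 226 - 4*1849 = 226 - 1*7396 = 226 - 7396 = -7170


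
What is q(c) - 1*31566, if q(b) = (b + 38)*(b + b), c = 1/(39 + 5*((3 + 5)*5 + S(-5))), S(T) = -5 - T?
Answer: -1803063320/57121 ≈ -31566.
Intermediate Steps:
c = 1/239 (c = 1/(39 + 5*((3 + 5)*5 + (-5 - 1*(-5)))) = 1/(39 + 5*(8*5 + (-5 + 5))) = 1/(39 + 5*(40 + 0)) = 1/(39 + 5*40) = 1/(39 + 200) = 1/239 ≈ 0.0041841)
q(b) = 2*b*(38 + b) (q(b) = (38 + b)*(2*b) = 2*b*(38 + b))
q(c) - 1*31566 = 2*(1/239)*(38 + 1/239) - 1*31566 = 2*(1/239)*(9083/239) - 31566 = 18166/57121 - 31566 = -1803063320/57121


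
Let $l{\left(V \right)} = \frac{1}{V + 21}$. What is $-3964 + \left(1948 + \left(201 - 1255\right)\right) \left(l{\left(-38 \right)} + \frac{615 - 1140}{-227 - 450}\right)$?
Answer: $- \frac{38247964}{11509} \approx -3323.3$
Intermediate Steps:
$l{\left(V \right)} = \frac{1}{21 + V}$
$-3964 + \left(1948 + \left(201 - 1255\right)\right) \left(l{\left(-38 \right)} + \frac{615 - 1140}{-227 - 450}\right) = -3964 + \left(1948 + \left(201 - 1255\right)\right) \left(\frac{1}{21 - 38} + \frac{615 - 1140}{-227 - 450}\right) = -3964 + \left(1948 - 1054\right) \left(\frac{1}{-17} - \frac{525}{-677}\right) = -3964 + 894 \left(- \frac{1}{17} - - \frac{525}{677}\right) = -3964 + 894 \left(- \frac{1}{17} + \frac{525}{677}\right) = -3964 + 894 \cdot \frac{8248}{11509} = -3964 + \frac{7373712}{11509} = - \frac{38247964}{11509}$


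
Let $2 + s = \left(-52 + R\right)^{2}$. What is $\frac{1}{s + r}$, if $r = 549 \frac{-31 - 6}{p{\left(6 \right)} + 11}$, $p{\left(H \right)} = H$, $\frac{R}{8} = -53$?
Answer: $\frac{17}{3831445} \approx 4.437 \cdot 10^{-6}$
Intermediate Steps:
$R = -424$ ($R = 8 \left(-53\right) = -424$)
$s = 226574$ ($s = -2 + \left(-52 - 424\right)^{2} = -2 + \left(-476\right)^{2} = -2 + 226576 = 226574$)
$r = - \frac{20313}{17}$ ($r = 549 \frac{-31 - 6}{6 + 11} = 549 \left(- \frac{37}{17}\right) = - \frac{20313}{17} \approx -1194.9$)
$\frac{1}{s + r} = \frac{1}{226574 - \frac{20313}{17}} = \frac{1}{\frac{3831445}{17}} = \frac{17}{3831445}$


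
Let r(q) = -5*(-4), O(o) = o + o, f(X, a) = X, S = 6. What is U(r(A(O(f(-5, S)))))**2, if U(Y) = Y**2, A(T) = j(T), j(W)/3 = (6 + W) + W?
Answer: 160000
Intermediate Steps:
O(o) = 2*o
j(W) = 18 + 6*W (j(W) = 3*((6 + W) + W) = 3*(6 + 2*W) = 18 + 6*W)
A(T) = 18 + 6*T
r(q) = 20
U(r(A(O(f(-5, S)))))**2 = (20**2)**2 = 400**2 = 160000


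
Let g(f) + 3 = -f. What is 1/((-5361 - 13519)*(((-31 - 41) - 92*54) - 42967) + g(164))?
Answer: 1/906371993 ≈ 1.1033e-9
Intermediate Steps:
g(f) = -3 - f
1/((-5361 - 13519)*(((-31 - 41) - 92*54) - 42967) + g(164)) = 1/((-5361 - 13519)*(((-31 - 41) - 92*54) - 42967) + (-3 - 1*164)) = 1/(-18880*((-72 - 4968) - 42967) + (-3 - 164)) = 1/(-18880*(-5040 - 42967) - 167) = 1/(-18880*(-48007) - 167) = 1/(906372160 - 167) = 1/906371993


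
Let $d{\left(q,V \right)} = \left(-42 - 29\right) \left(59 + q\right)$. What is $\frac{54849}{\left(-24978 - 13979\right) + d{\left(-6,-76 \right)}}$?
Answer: $- \frac{18283}{14240} \approx -1.2839$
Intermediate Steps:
$d{\left(q,V \right)} = -4189 - 71 q$ ($d{\left(q,V \right)} = - 71 \left(59 + q\right) = -4189 - 71 q$)
$\frac{54849}{\left(-24978 - 13979\right) + d{\left(-6,-76 \right)}} = \frac{54849}{\left(-24978 - 13979\right) - 3763} = \frac{54849}{-38957 + \left(-4189 + 426\right)} = \frac{54849}{-38957 - 3763} = \frac{54849}{-42720} = 54849 \left(- \frac{1}{42720}\right) = - \frac{18283}{14240}$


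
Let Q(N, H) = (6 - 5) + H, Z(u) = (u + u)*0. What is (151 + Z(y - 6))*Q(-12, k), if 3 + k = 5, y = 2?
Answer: 453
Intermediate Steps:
k = 2 (k = -3 + 5 = 2)
Z(u) = 0 (Z(u) = (2*u)*0 = 0)
Q(N, H) = 1 + H
(151 + Z(y - 6))*Q(-12, k) = (151 + 0)*(1 + 2) = 151*3 = 453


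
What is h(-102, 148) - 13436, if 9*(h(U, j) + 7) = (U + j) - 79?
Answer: -40340/3 ≈ -13447.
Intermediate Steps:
h(U, j) = -142/9 + U/9 + j/9 (h(U, j) = -7 + ((U + j) - 79)/9 = -7 + (-79 + U + j)/9 = -7 + (-79/9 + U/9 + j/9) = -142/9 + U/9 + j/9)
h(-102, 148) - 13436 = (-142/9 + (⅑)*(-102) + (⅑)*148) - 13436 = (-142/9 - 34/3 + 148/9) - 13436 = -32/3 - 13436 = -40340/3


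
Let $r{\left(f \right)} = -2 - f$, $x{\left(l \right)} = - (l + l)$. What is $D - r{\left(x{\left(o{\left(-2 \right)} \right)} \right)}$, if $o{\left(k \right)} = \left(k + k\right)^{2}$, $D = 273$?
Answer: $243$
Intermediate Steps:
$o{\left(k \right)} = 4 k^{2}$ ($o{\left(k \right)} = \left(2 k\right)^{2} = 4 k^{2}$)
$x{\left(l \right)} = - 2 l$
$D - r{\left(x{\left(o{\left(-2 \right)} \right)} \right)} = 273 - \left(-2 - - 2 \cdot 4 \left(-2\right)^{2}\right) = 273 - \left(-2 - - 2 \cdot 4 \cdot 4\right) = 273 - \left(-2 - \left(-2\right) 16\right) = 273 - \left(-2 - -32\right) = 273 - \left(-2 + 32\right) = 273 - 30 = 243$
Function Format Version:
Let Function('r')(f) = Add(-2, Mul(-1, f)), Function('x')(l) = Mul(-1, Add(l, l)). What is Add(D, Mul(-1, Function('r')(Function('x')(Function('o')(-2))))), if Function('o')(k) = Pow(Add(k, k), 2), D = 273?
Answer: 243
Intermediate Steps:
Function('o')(k) = Mul(4, Pow(k, 2)) (Function('o')(k) = Pow(Mul(2, k), 2) = Mul(4, Pow(k, 2)))
Function('x')(l) = Mul(-2, l) (Function('x')(l) = Mul(-1, Mul(2, l)) = Mul(-2, l))
Add(D, Mul(-1, Function('r')(Function('x')(Function('o')(-2))))) = Add(273, Mul(-1, Add(-2, Mul(-1, Mul(-2, Mul(4, Pow(-2, 2))))))) = Add(273, Mul(-1, Add(-2, Mul(-1, Mul(-2, Mul(4, 4)))))) = Add(273, Mul(-1, Add(-2, Mul(-1, Mul(-2, 16))))) = Add(273, Mul(-1, Add(-2, Mul(-1, -32)))) = Add(273, Mul(-1, Add(-2, 32))) = Add(273, Mul(-1, 30)) = Add(273, -30) = 243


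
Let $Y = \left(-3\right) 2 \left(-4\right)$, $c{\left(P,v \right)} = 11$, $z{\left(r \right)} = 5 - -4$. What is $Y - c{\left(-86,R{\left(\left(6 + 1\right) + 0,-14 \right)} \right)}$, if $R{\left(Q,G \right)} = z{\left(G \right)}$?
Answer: $13$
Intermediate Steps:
$z{\left(r \right)} = 9$ ($z{\left(r \right)} = 5 + 4 = 9$)
$R{\left(Q,G \right)} = 9$
$Y = 24$ ($Y = \left(-6\right) \left(-4\right) = 24$)
$Y - c{\left(-86,R{\left(\left(6 + 1\right) + 0,-14 \right)} \right)} = 24 - 11 = 13$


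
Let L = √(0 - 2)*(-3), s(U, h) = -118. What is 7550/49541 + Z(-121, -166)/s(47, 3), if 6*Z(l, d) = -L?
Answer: 7550/49541 - I*√2/236 ≈ 0.1524 - 0.0059924*I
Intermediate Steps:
L = -3*I*√2 (L = √(-2)*(-3) = (I*√2)*(-3) = -3*I*√2 ≈ -4.2426*I)
Z(l, d) = I*√2/2 (Z(l, d) = (-(-3)*I*√2)/6 = (3*I*√2)/6 = I*√2/2)
7550/49541 + Z(-121, -166)/s(47, 3) = 7550/49541 + (I*√2/2)/(-118) = 7550*(1/49541) + (I*√2/2)*(-1/118) = 7550/49541 - I*√2/236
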